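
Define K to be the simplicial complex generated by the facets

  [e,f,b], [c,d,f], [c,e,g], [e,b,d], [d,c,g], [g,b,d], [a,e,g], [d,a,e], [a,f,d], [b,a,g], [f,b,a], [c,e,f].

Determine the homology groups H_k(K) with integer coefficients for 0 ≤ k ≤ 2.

H_0 = Z,  H_1 = Z/2Z,  H_2 = 0.

Fix the vertex order a < b < c < d < e < f < g and write every simplex with vertices in increasing order. Then dim K = 2 and the simplices of K are:

  0-simplices (7): a, b, c, d, e, f, g
  1-simplices (18): ab, ad, ae, af, ag, bd, be, bf, bg, cd, ce, cf, cg, de, df, dg, ef, eg
  2-simplices (12): abf, abg, ade, adf, aeg, bde, bdg, bef, cdf, cdg, cef, ceg

giving chain groups C_0 ≅ Z^7, C_1 ≅ Z^18, C_2 ≅ Z^12.

Boundary ∂_1: C_1 → C_0 maps an edge to its endpoints' difference, ∂[p,q] = q − p.
The 7×18 boundary matrix has rank 6 and Smith normal form diag(1,1,1,1,1,1).

∂_2: C_2 → C_1 maps a triangle to the signed sum of its edges. For instance
  ∂abg = bg − ag + ab,
  ∂aeg = eg − ag + ae.
This gives a 18×12 integer matrix of rank 12; reducing to Smith normal form yields diagonal entries (1,1,1,1,1,1,1,1,1,1,1,2).

Computing H_k = (kernel of ∂_k) / (image of ∂_{k+1}):

  H_0: rank C_0 − rank ∂_1 = 7 − 6 = 1, and the invariant factors of ∂_1 are all 1, so H_0 ≅ Z.
  H_1: rank ker ∂_1 − rank ∂_2 = (18 − 6) − 12 = 0, and ∂_2 has invariant factor 2 > 1, so H_1 ≅ Z/2Z.
  H_2: rank ker ∂_2 − rank ∂_3 = (12 − 12) − 0 = 0, and there is no ∂_3, so H_2 ≅ 0.

As a check, the Euler characteristic is 7 − 18 + 12 = 1, which agrees with 1 − 0 + 0 = 1.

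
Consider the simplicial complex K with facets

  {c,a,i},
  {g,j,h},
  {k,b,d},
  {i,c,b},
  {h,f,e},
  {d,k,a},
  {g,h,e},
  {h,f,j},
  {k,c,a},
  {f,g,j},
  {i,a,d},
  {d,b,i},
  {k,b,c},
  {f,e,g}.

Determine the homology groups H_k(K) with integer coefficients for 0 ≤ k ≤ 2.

H_0 = Z^2,  H_1 = 0,  H_2 = Z^2.

Fix the vertex order a < b < c < d < e < f < g < h < i < j < k and write every simplex with vertices in increasing order. Then dim K = 2 and the simplices of K are:

  0-simplices (11): a, b, c, d, e, f, g, h, i, j, k
  1-simplices (21): ac, ad, ai, ak, bc, bd, bi, bk, ci, ck, di, dk, ef, eg, eh, fg, fh, fj, gh, gj, hj
  2-simplices (14): aci, ack, adi, adk, bci, bck, bdi, bdk, efg, efh, egh, fgj, fhj, ghj

Hence C_0 ≅ Z^11, C_1 ≅ Z^21, C_2 ≅ Z^14.

Boundary ∂_1: C_1 → C_0 maps an edge to its endpoints' difference, ∂[p,q] = q − p. For instance
  ∂dk = k − d.
As a 11×21 matrix over Z this has rank 9, with invariant factors (1,1,1,1,1,1,1,1,1).

The boundary map ∂_2: C_2 → C_1 acts by ∂[p,q,r] = [q,r] − [p,r] + [p,q]. For instance
  ∂bck = ck − bk + bc,
  ∂ack = ck − ak + ac.
The 21×14 boundary matrix has rank 12 and Smith normal form diag(1,1,1,1,1,1,1,1,1,1,1,1).

From H_k ≅ ker(∂_k) / im(∂_{k+1}) we obtain:

  H_0: rank C_0 − rank ∂_1 = 11 − 9 = 2, and the invariant factors of ∂_1 are all 1, so H_0 = Z^2.
  H_1: rank ker ∂_1 − rank ∂_2 = (21 − 9) − 12 = 0, and the invariant factors of ∂_2 are all 1, so H_1 = 0.
  H_2: rank ker ∂_2 − rank ∂_3 = (14 − 12) − 0 = 2, and there is no ∂_3, so H_2 = Z^2.

(K is a triangulation of the disjoint union of the 2-sphere S^2 and the 2-sphere S^2.)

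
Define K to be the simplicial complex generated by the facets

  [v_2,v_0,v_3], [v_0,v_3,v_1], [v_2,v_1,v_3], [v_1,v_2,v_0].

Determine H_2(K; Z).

H_2 = Z.

Take the total order v_0 < v_1 < v_2 < v_3 on the vertex set. Then K (dimension 2) consists of the simplices:

  0-simplices (4): [v_0], [v_1], [v_2], [v_3]
  1-simplices (6): [v_0,v_1], [v_0,v_2], [v_0,v_3], [v_1,v_2], [v_1,v_3], [v_2,v_3]
  2-simplices (4): [v_0,v_1,v_2], [v_0,v_1,v_3], [v_0,v_2,v_3], [v_1,v_2,v_3]

so the chain groups are C_0 ≅ Z^4, C_1 ≅ Z^6, C_2 ≅ Z^4.

∂_1: C_1 → C_0 maps an edge to its endpoints' difference, ∂[p,q] = q − p.
As a 4×6 matrix over Z this has rank 3, with invariant factors (1,1,1).

The boundary map ∂_2: C_2 → C_1 sends each 2-simplex [p,q,r] to [q,r] − [p,r] + [p,q]. For instance
  ∂[v_0,v_1,v_2] = [v_1,v_2] − [v_0,v_2] + [v_0,v_1],
  ∂[v_1,v_2,v_3] = [v_2,v_3] − [v_1,v_3] + [v_1,v_2].
This gives a 6×4 integer matrix of rank 3; reducing to Smith normal form yields diagonal entries (1,1,1).

From H_k ≅ ker(∂_k) / im(∂_{k+1}) we obtain:

  H_2: rank ker ∂_2 − rank ∂_3 = (4 − 3) − 0 = 1, and there is no ∂_3, so H_2 ≅ Z.

(K is a triangulation of the 2-sphere S^2.)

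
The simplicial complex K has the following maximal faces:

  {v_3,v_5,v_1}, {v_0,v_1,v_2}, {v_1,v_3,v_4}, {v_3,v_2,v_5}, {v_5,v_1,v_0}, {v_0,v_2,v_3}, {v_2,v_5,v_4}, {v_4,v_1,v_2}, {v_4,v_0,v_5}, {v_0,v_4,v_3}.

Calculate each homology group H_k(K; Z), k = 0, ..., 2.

We work with the vertex ordering v_0 < v_1 < v_2 < v_3 < v_4 < v_5. The simplices of K, each written with vertices in increasing order, are:

  0-simplices (6): [v_0], [v_1], [v_2], [v_3], [v_4], [v_5]
  1-simplices (15): (15 of them)
  2-simplices (10): [v_0,v_1,v_2], [v_0,v_1,v_5], [v_0,v_2,v_3], [v_0,v_3,v_4], [v_0,v_4,v_5], [v_1,v_2,v_4], [v_1,v_3,v_4], [v_1,v_3,v_5], [v_2,v_3,v_5], [v_2,v_4,v_5]

so the chain groups are C_0 ≅ Z^6, C_1 ≅ Z^15, C_2 ≅ Z^10.

Boundary ∂_1: C_1 → C_0 maps an edge to its endpoints' difference, ∂[p,q] = q − p.
This gives a 6×15 integer matrix of rank 5; reducing to Smith normal form yields diagonal entries (1,1,1,1,1).

Boundary ∂_2: C_2 → C_1 sends each 2-simplex [p,q,r] to [q,r] − [p,r] + [p,q]. For instance
  ∂[v_1,v_3,v_5] = [v_3,v_5] − [v_1,v_5] + [v_1,v_3],
  ∂[v_1,v_3,v_4] = [v_3,v_4] − [v_1,v_4] + [v_1,v_3].
As a 15×10 matrix over Z this has rank 10, with invariant factors (1,1,1,1,1,1,1,1,1,2).

From H_k ≅ ker(∂_k) / im(∂_{k+1}) we obtain:

  H_0: rank C_0 − rank ∂_1 = 6 − 5 = 1, and the invariant factors of ∂_1 are all 1, so H_0 ≅ Z.
  H_1: rank ker ∂_1 − rank ∂_2 = (15 − 5) − 10 = 0, and ∂_2 has invariant factor 2 > 1, so H_1 ≅ Z/2Z.
  H_2: rank ker ∂_2 − rank ∂_3 = (10 − 10) − 0 = 0, and there is no ∂_3, so H_2 ≅ 0.

H_0 ≅ Z,  H_1 ≅ Z/2Z,  H_2 = 0.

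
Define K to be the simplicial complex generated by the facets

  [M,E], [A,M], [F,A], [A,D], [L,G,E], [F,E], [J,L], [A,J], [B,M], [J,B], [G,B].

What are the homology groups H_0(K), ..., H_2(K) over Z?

H_0 = Z,  H_1 = Z^4,  H_2 = 0.

K has 9 vertices, 13 edges, 1 triangle.
rank ∂_0 = 0, rank ∂_1 = 8 ⇒ b_0 = 9 − 0 − 8 = 1; all invariant factors of ∂_1 are 1 so no torsion. So H_0 ≅ Z.
rank ∂_1 = 8, rank ∂_2 = 1 ⇒ b_1 = 13 − 8 − 1 = 4; all invariant factors of ∂_2 are 1 so no torsion. So H_1 ≅ Z^4.
rank ∂_2 = 1, rank ∂_3 = 0 ⇒ b_2 = 1 − 1 − 0 = 0. So H_2 ≅ 0.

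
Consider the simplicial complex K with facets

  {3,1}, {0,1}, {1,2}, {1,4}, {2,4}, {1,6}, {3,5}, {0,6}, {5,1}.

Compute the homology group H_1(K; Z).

H_1 = Z^3.

We work with the vertex ordering 0 < 1 < 2 < 3 < 4 < 5 < 6. The simplices of K, each written with vertices in increasing order, are:

  0-simplices (7): [0], [1], [2], [3], [4], [5], [6]
  1-simplices (9): [0,1], [0,6], [1,2], [1,3], [1,4], [1,5], [1,6], [2,4], [3,5]

Hence C_0 ≅ Z^7, C_1 ≅ Z^9.

The boundary map ∂_1: C_1 → C_0 is given by ∂[p,q] = [q] − [p]. For instance
  ∂[1,2] = [2] − [1].
As a 7×9 matrix over Z this has rank 6, with invariant factors (1,1,1,1,1,1).

Computing H_k = (kernel of ∂_k) / (image of ∂_{k+1}):

  H_1: rank ker ∂_1 − rank ∂_2 = (9 − 6) − 0 = 3, and there is no ∂_2, so H_1 ≅ Z^3.

(K is a triangulation of a wedge of 3 circles.)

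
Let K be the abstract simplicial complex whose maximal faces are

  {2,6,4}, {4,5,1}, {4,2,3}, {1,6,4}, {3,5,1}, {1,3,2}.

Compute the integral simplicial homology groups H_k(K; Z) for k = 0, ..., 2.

K has 6 vertices, 12 edges, 6 triangles.
rank ∂_0 = 0, rank ∂_1 = 5 ⇒ b_0 = 6 − 0 − 5 = 1; all invariant factors of ∂_1 are 1 so no torsion. So H_0 ≅ Z.
rank ∂_1 = 5, rank ∂_2 = 6 ⇒ b_1 = 12 − 5 − 6 = 1; all invariant factors of ∂_2 are 1 so no torsion. So H_1 ≅ Z.
rank ∂_2 = 6, rank ∂_3 = 0 ⇒ b_2 = 6 − 6 − 0 = 0. So H_2 ≅ 0.

H_0 = Z,  H_1 = Z,  H_2 = 0.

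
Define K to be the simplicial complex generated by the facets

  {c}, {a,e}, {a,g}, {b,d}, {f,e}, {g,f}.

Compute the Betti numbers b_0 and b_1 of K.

b_0 = 3, b_1 = 1.

K has 7 vertices, 5 edges.
rank ∂_0 = 0, rank ∂_1 = 4 ⇒ b_0 = 7 − 0 − 4 = 3; all invariant factors of ∂_1 are 1 so no torsion. So H_0 = Z^3.
rank ∂_1 = 4, rank ∂_2 = 0 ⇒ b_1 = 5 − 4 − 0 = 1. So H_1 = Z.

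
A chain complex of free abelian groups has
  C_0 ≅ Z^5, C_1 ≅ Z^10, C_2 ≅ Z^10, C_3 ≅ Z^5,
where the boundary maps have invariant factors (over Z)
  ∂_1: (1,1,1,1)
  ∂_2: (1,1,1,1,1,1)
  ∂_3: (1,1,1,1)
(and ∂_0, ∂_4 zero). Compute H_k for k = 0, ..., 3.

H_0: b_0 = 5 − 0 − 4 = 1; torsion from ∂_1 factors > 1: none. So H_0 ≅ Z.
H_1: b_1 = 10 − 4 − 6 = 0; torsion from ∂_2 factors > 1: none. So H_1 ≅ 0.
H_2: b_2 = 10 − 6 − 4 = 0; torsion from ∂_3 factors > 1: none. So H_2 ≅ 0.
H_3: b_3 = 5 − 4 − 0 = 1; torsion from ∂_4 factors > 1: none. So H_3 ≅ Z.

H_0 ≅ Z,  H_1 = 0,  H_2 = 0,  H_3 ≅ Z.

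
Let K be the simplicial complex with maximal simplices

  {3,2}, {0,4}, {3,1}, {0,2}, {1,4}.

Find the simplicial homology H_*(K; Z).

H_0 ≅ Z,  H_1 ≅ Z.

Take the total order 0 < 1 < 2 < 3 < 4 on the vertex set. Then K (dimension 1) consists of the simplices:

  0-simplices (5): [0], [1], [2], [3], [4]
  1-simplices (5): [0,2], [0,4], [1,3], [1,4], [2,3]

Hence C_0 ≅ Z^5, C_1 ≅ Z^5.

The boundary map ∂_1: C_1 → C_0 sends each edge [p,q] (with p < q) to q − p. For instance
  ∂[0,4] = [4] − [0].
As a 5×5 matrix over Z this has rank 4, with invariant factors (1,1,1,1).

Reading off H_k = ker ∂_k / im ∂_{k+1}:

  H_0: rank C_0 − rank ∂_1 = 5 − 4 = 1, and the invariant factors of ∂_1 are all 1, so H_0 = Z.
  H_1: rank ker ∂_1 − rank ∂_2 = (5 − 4) − 0 = 1, and there is no ∂_2, so H_1 = Z.

(K is a triangulation of the circle S^1.)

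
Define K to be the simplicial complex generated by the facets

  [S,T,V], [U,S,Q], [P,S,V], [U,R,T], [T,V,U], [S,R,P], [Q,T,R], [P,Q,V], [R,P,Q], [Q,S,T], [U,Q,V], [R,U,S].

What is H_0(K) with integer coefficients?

H_0 ≅ Z.

Take the total order P < Q < R < S < T < U < V on the vertex set. Then K (dimension 2) consists of the simplices:

  0-simplices (7): P, Q, R, S, T, U, V
  1-simplices (18): PQ, PR, PS, PV, QR, QS, QT, QU, QV, RS, RT, RU, ST, SU, SV, TU, TV, UV
  2-simplices (12): PQR, PQV, PRS, PSV, QRT, QST, QSU, QUV, RSU, RTU, STV, TUV

so the chain groups are C_0 ≅ Z^7, C_1 ≅ Z^18, C_2 ≅ Z^12.

Boundary ∂_1: C_1 → C_0 is given by ∂[p,q] = [q] − [p]. For instance
  ∂TU = U − T.
This gives a 7×18 integer matrix of rank 6; reducing to Smith normal form yields diagonal entries (1,1,1,1,1,1).

The boundary map ∂_2: C_2 → C_1 maps a triangle to the signed sum of its edges. For instance
  ∂QUV = UV − QV + QU,
  ∂STV = TV − SV + ST.
As a 18×12 matrix over Z this has rank 12, with invariant factors (1,1,1,1,1,1,1,1,1,1,1,2).

Reading off H_k = ker ∂_k / im ∂_{k+1}:

  H_0: rank C_0 − rank ∂_1 = 7 − 6 = 1, and the invariant factors of ∂_1 are all 1, so H_0 = Z.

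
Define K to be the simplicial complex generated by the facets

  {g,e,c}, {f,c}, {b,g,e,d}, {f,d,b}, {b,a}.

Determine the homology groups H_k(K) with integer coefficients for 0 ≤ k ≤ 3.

H_0 = Z,  H_1 = Z,  H_2 = 0,  H_3 = 0.

Fix the vertex order a < b < c < d < e < f < g and write every simplex with vertices in increasing order. Then dim K = 3 and the simplices of K are:

  0-simplices (7): a, b, c, d, e, f, g
  1-simplices (12): ab, bd, be, bf, bg, ce, cf, cg, de, df, dg, eg
  2-simplices (6): bde, bdf, bdg, beg, ceg, deg
  3-simplices (1): bdeg

giving chain groups C_0 ≅ Z^7, C_1 ≅ Z^12, C_2 ≅ Z^6, C_3 ≅ Z^1.

∂_1: C_1 → C_0 is given by ∂[p,q] = [q] − [p]. For instance
  ∂bg = g − b.
This gives a 7×12 integer matrix of rank 6; reducing to Smith normal form yields diagonal entries (1,1,1,1,1,1).

Boundary ∂_2: C_2 → C_1 maps a triangle to the signed sum of its edges. For instance
  ∂beg = eg − bg + be,
  ∂bdf = df − bf + bd.
This gives a 12×6 integer matrix of rank 5; reducing to Smith normal form yields diagonal entries (1,1,1,1,1).

∂_3: C_3 → C_2 sends each 3-simplex σ to the alternating sum Σ_i (−1)^i (σ with its i-th vertex removed). For instance
  ∂bdeg = deg − beg + bdg − bde.
The 6×1 boundary matrix has rank 1 and Smith normal form diag(1).

Now H_k = ker ∂_k / im ∂_{k+1}, so:

  H_0: rank C_0 − rank ∂_1 = 7 − 6 = 1, and the invariant factors of ∂_1 are all 1, so H_0 = Z.
  H_1: rank ker ∂_1 − rank ∂_2 = (12 − 6) − 5 = 1, and the invariant factors of ∂_2 are all 1, so H_1 = Z.
  H_2: rank ker ∂_2 − rank ∂_3 = (6 − 5) − 1 = 0, and the invariant factors of ∂_3 are all 1, so H_2 = 0.
  H_3: rank ker ∂_3 − rank ∂_4 = (1 − 1) − 0 = 0, and there is no ∂_4, so H_3 = 0.

As a check, the Euler characteristic is 7 − 12 + 6 − 1 = 0, which agrees with 1 − 1 + 0 − 0 = 0.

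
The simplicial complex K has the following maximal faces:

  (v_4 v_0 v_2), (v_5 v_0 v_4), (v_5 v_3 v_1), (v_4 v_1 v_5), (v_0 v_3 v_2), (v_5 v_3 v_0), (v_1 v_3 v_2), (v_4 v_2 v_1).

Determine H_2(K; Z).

K has 6 vertices, 12 edges, 8 triangles.
rank ∂_2 = 7, rank ∂_3 = 0 ⇒ b_2 = 8 − 7 − 0 = 1. So H_2 = Z.

H_2 ≅ Z.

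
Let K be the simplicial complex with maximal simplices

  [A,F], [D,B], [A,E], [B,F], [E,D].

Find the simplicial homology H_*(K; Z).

Take the total order A < B < D < E < F on the vertex set. Then K (dimension 1) consists of the simplices:

  0-simplices (5): A, B, D, E, F
  1-simplices (5): AE, AF, BD, BF, DE

Hence C_0 ≅ Z^5, C_1 ≅ Z^5.

The boundary map ∂_1: C_1 → C_0 is given by ∂[p,q] = [q] − [p]. For instance
  ∂AF = F − A.
The 5×5 boundary matrix has rank 4 and Smith normal form diag(1,1,1,1).

Reading off H_k = ker ∂_k / im ∂_{k+1}:

  H_0: rank C_0 − rank ∂_1 = 5 − 4 = 1, and the invariant factors of ∂_1 are all 1, so H_0 ≅ Z.
  H_1: rank ker ∂_1 − rank ∂_2 = (5 − 4) − 0 = 1, and there is no ∂_2, so H_1 ≅ Z.

H_0 ≅ Z,  H_1 ≅ Z.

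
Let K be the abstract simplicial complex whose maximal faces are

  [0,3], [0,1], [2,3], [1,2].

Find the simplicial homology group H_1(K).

H_1 ≅ Z.

Fix the vertex order 0 < 1 < 2 < 3 and write every simplex with vertices in increasing order. Then dim K = 1 and the simplices of K are:

  0-simplices (4): [0], [1], [2], [3]
  1-simplices (4): [0,1], [0,3], [1,2], [2,3]

Hence C_0 ≅ Z^4, C_1 ≅ Z^4.

The boundary map ∂_1: C_1 → C_0 maps an edge to its endpoints' difference, ∂[p,q] = q − p.
This gives a 4×4 integer matrix of rank 3; reducing to Smith normal form yields diagonal entries (1,1,1).

Computing H_k = (kernel of ∂_k) / (image of ∂_{k+1}):

  H_1: rank ker ∂_1 − rank ∂_2 = (4 − 3) − 0 = 1, and there is no ∂_2, so H_1 ≅ Z.

(K is a triangulation of the circle S^1.)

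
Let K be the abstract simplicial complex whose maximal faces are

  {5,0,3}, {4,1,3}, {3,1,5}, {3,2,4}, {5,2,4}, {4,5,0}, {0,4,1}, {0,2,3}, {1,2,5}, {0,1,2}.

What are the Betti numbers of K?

b_0 = 1, b_1 = 0, b_2 = 0.

We work with the vertex ordering 0 < 1 < 2 < 3 < 4 < 5. The simplices of K, each written with vertices in increasing order, are:

  0-simplices (6): [0], [1], [2], [3], [4], [5]
  1-simplices (15): [0,1], [0,2], [0,3], [0,4], [0,5], [1,2], [1,3], [1,4], [1,5], [2,3], [2,4], [2,5], [3,4], [3,5], [4,5]
  2-simplices (10): [0,1,2], [0,1,4], [0,2,3], [0,3,5], [0,4,5], [1,2,5], [1,3,4], [1,3,5], [2,3,4], [2,4,5]

giving chain groups C_0 ≅ Z^6, C_1 ≅ Z^15, C_2 ≅ Z^10.

∂_1: C_1 → C_0 maps an edge to its endpoints' difference, ∂[p,q] = q − p. For instance
  ∂[2,4] = [4] − [2].
The resulting 6×15 matrix has rank 5, and its Smith normal form has invariant factors (1,1,1,1,1).

∂_2: C_2 → C_1 maps a triangle to the signed sum of its edges. For instance
  ∂[1,3,4] = [3,4] − [1,4] + [1,3],
  ∂[0,1,2] = [1,2] − [0,2] + [0,1].
As a 15×10 matrix over Z this has rank 10, with invariant factors (1,1,1,1,1,1,1,1,1,2).

Now H_k = ker ∂_k / im ∂_{k+1}, so:

  H_0: rank C_0 − rank ∂_1 = 6 − 5 = 1, and the invariant factors of ∂_1 are all 1, so H_0 ≅ Z.
  H_1: rank ker ∂_1 − rank ∂_2 = (15 − 5) − 10 = 0, and ∂_2 has invariant factor 2 > 1, so H_1 ≅ Z/2.
  H_2: rank ker ∂_2 − rank ∂_3 = (10 − 10) − 0 = 0, and there is no ∂_3, so H_2 ≅ 0.

(K is a triangulation of the real projective plane RP^2.)

Hence the Betti numbers are b_0 = 1, b_1 = 0, b_2 = 0.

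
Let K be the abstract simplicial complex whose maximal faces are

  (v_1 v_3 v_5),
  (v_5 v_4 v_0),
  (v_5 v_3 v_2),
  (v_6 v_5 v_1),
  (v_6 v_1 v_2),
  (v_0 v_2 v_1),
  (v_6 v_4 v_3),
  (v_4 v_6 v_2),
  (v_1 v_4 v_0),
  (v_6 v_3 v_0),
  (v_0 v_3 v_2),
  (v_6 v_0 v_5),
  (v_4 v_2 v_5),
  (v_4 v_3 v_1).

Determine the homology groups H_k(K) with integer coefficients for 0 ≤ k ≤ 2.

Fix the vertex order v_0 < v_1 < v_2 < v_3 < v_4 < v_5 < v_6 and write every simplex with vertices in increasing order. Then dim K = 2 and the simplices of K are:

  0-simplices (7): [v_0], [v_1], [v_2], [v_3], [v_4], [v_5], [v_6]
  1-simplices (21): (21 of them)
  2-simplices (14): (14 of them)

Hence C_0 ≅ Z^7, C_1 ≅ Z^21, C_2 ≅ Z^14.

The boundary map ∂_1: C_1 → C_0 sends each edge [p,q] (with p < q) to q − p.
The 7×21 boundary matrix has rank 6 and Smith normal form diag(1,1,1,1,1,1).

∂_2: C_2 → C_1 acts by ∂[p,q,r] = [q,r] − [p,r] + [p,q]. For instance
  ∂[v_1,v_3,v_4] = [v_3,v_4] − [v_1,v_4] + [v_1,v_3],
  ∂[v_3,v_4,v_6] = [v_4,v_6] − [v_3,v_6] + [v_3,v_4].
As a 21×14 matrix over Z this has rank 13, with invariant factors (1,1,1,1,1,1,1,1,1,1,1,1,1).

Reading off H_k = ker ∂_k / im ∂_{k+1}:

  H_0: rank C_0 − rank ∂_1 = 7 − 6 = 1, and the invariant factors of ∂_1 are all 1, so H_0 = Z.
  H_1: rank ker ∂_1 − rank ∂_2 = (21 − 6) − 13 = 2, and the invariant factors of ∂_2 are all 1, so H_1 = Z^2.
  H_2: rank ker ∂_2 − rank ∂_3 = (14 − 13) − 0 = 1, and there is no ∂_3, so H_2 = Z.

(K is a triangulation of the torus T^2.)

H_0 = Z,  H_1 = Z^2,  H_2 = Z.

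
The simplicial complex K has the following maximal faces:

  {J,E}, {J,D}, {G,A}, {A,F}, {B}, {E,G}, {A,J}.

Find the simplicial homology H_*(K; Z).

Take the total order A < B < D < E < F < G < J on the vertex set. Then K (dimension 1) consists of the simplices:

  0-simplices (7): A, B, D, E, F, G, J
  1-simplices (6): AF, AG, AJ, DJ, EG, EJ

so the chain groups are C_0 ≅ Z^7, C_1 ≅ Z^6.

Boundary ∂_1: C_1 → C_0 maps an edge to its endpoints' difference, ∂[p,q] = q − p. For instance
  ∂AF = F − A.
This gives a 7×6 integer matrix of rank 5; reducing to Smith normal form yields diagonal entries (1,1,1,1,1).

Computing H_k = (kernel of ∂_k) / (image of ∂_{k+1}):

  H_0: rank C_0 − rank ∂_1 = 7 − 5 = 2, and the invariant factors of ∂_1 are all 1, so H_0 ≅ Z^2.
  H_1: rank ker ∂_1 − rank ∂_2 = (6 − 5) − 0 = 1, and there is no ∂_2, so H_1 ≅ Z.

H_0 ≅ Z^2,  H_1 ≅ Z.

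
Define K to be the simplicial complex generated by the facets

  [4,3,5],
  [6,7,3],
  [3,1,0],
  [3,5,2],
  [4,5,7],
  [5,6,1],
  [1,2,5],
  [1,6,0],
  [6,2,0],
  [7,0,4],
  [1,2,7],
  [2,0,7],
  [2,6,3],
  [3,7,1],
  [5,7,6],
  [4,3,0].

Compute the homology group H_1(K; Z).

K has 8 vertices, 24 edges, 16 triangles.
rank ∂_1 = 7, rank ∂_2 = 15 ⇒ b_1 = 24 − 7 − 15 = 2; all invariant factors of ∂_2 are 1 so no torsion. So H_1 ≅ Z^2.

H_1 = Z^2.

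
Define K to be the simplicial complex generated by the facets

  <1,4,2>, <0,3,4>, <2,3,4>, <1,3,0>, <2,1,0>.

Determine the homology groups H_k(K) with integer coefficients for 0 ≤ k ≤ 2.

Take the total order 0 < 1 < 2 < 3 < 4 on the vertex set. Then K (dimension 2) consists of the simplices:

  0-simplices (5): [0], [1], [2], [3], [4]
  1-simplices (10): [0,1], [0,2], [0,3], [0,4], [1,2], [1,3], [1,4], [2,3], [2,4], [3,4]
  2-simplices (5): [0,1,2], [0,1,3], [0,3,4], [1,2,4], [2,3,4]

giving chain groups C_0 ≅ Z^5, C_1 ≅ Z^10, C_2 ≅ Z^5.

Boundary ∂_1: C_1 → C_0 maps an edge to its endpoints' difference, ∂[p,q] = q − p. For instance
  ∂[1,4] = [4] − [1].
The 5×10 boundary matrix has rank 4 and Smith normal form diag(1,1,1,1).

The boundary map ∂_2: C_2 → C_1 maps a triangle to the signed sum of its edges. For instance
  ∂[0,3,4] = [3,4] − [0,4] + [0,3],
  ∂[2,3,4] = [3,4] − [2,4] + [2,3].
The resulting 10×5 matrix has rank 5, and its Smith normal form has invariant factors (1,1,1,1,1).

Computing H_k = (kernel of ∂_k) / (image of ∂_{k+1}):

  H_0: rank C_0 − rank ∂_1 = 5 − 4 = 1, and the invariant factors of ∂_1 are all 1, so H_0 = Z.
  H_1: rank ker ∂_1 − rank ∂_2 = (10 − 4) − 5 = 1, and the invariant factors of ∂_2 are all 1, so H_1 = Z.
  H_2: rank ker ∂_2 − rank ∂_3 = (5 − 5) − 0 = 0, and there is no ∂_3, so H_2 = 0.

As a check, the Euler characteristic is 5 − 10 + 5 = 0, which agrees with 1 − 1 + 0 = 0.

H_0 = Z,  H_1 = Z,  H_2 = 0.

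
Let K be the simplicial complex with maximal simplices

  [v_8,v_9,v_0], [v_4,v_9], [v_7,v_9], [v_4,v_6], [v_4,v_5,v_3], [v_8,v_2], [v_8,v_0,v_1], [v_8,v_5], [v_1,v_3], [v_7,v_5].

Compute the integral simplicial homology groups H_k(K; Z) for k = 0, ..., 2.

H_0 ≅ Z,  H_1 ≅ Z^3,  H_2 = 0.

K has 10 vertices, 15 edges, 3 triangles.
rank ∂_0 = 0, rank ∂_1 = 9 ⇒ b_0 = 10 − 0 − 9 = 1; all invariant factors of ∂_1 are 1 so no torsion. So H_0 ≅ Z.
rank ∂_1 = 9, rank ∂_2 = 3 ⇒ b_1 = 15 − 9 − 3 = 3; all invariant factors of ∂_2 are 1 so no torsion. So H_1 ≅ Z^3.
rank ∂_2 = 3, rank ∂_3 = 0 ⇒ b_2 = 3 − 3 − 0 = 0. So H_2 ≅ 0.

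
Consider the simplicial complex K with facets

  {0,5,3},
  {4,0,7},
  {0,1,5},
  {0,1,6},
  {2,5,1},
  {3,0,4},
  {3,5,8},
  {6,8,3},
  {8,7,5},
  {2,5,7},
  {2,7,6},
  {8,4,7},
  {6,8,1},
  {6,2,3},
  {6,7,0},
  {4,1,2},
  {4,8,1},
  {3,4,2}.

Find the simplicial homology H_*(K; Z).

K has 9 vertices, 27 edges, 18 triangles.
rank ∂_0 = 0, rank ∂_1 = 8 ⇒ b_0 = 9 − 0 − 8 = 1; all invariant factors of ∂_1 are 1 so no torsion. So H_0 = Z.
rank ∂_1 = 8, rank ∂_2 = 17 ⇒ b_1 = 27 − 8 − 17 = 2; all invariant factors of ∂_2 are 1 so no torsion. So H_1 = Z^2.
rank ∂_2 = 17, rank ∂_3 = 0 ⇒ b_2 = 18 − 17 − 0 = 1. So H_2 = Z.

H_0 = Z,  H_1 = Z^2,  H_2 = Z.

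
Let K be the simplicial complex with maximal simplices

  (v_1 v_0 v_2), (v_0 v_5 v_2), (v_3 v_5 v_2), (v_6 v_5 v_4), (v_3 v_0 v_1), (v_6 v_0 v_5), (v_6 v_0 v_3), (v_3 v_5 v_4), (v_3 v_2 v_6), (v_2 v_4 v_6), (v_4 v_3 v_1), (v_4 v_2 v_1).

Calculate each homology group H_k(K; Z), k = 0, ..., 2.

K has 7 vertices, 18 edges, 12 triangles.
rank ∂_0 = 0, rank ∂_1 = 6 ⇒ b_0 = 7 − 0 − 6 = 1; all invariant factors of ∂_1 are 1 so no torsion. So H_0 ≅ Z.
rank ∂_1 = 6, rank ∂_2 = 12 ⇒ b_1 = 18 − 6 − 12 = 0; ∂_2 has invariant factor(s) [2] giving torsion. So H_1 ≅ Z/2Z.
rank ∂_2 = 12, rank ∂_3 = 0 ⇒ b_2 = 12 − 12 − 0 = 0. So H_2 ≅ 0.

H_0 = Z,  H_1 = Z/2Z,  H_2 = 0.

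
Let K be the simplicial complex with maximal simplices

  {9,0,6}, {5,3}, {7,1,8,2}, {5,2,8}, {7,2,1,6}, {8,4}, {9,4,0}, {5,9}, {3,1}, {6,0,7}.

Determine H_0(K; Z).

H_0 ≅ Z.

Fix the vertex order 0 < 1 < 2 < 3 < 4 < 5 < 6 < 7 < 8 < 9 and write every simplex with vertices in increasing order. Then dim K = 3 and the simplices of K are:

  0-simplices (10): [0], [1], [2], [3], [4], [5], [6], [7], [8], [9]
  1-simplices (21): [0,4], [0,6], [0,7], [0,9], [1,2], [1,3], [1,6], [1,7], [1,8], [2,5], [2,6], [2,7], [2,8], [3,5], [4,8], [4,9], [5,8], [5,9], [6,7], [6,9], [7,8]
  2-simplices (11): [0,4,9], [0,6,7], [0,6,9], [1,2,6], [1,2,7], [1,2,8], [1,6,7], [1,7,8], [2,5,8], [2,6,7], [2,7,8]
  3-simplices (2): [1,2,6,7], [1,2,7,8]

so the chain groups are C_0 ≅ Z^10, C_1 ≅ Z^21, C_2 ≅ Z^11, C_3 ≅ Z^2.

∂_1: C_1 → C_0 is given by ∂[p,q] = [q] − [p].
The 10×21 boundary matrix has rank 9 and Smith normal form diag(1,1,1,1,1,1,1,1,1).

The boundary map ∂_2: C_2 → C_1 acts by ∂[p,q,r] = [q,r] − [p,r] + [p,q]. For instance
  ∂[1,2,8] = [2,8] − [1,8] + [1,2],
  ∂[2,7,8] = [7,8] − [2,8] + [2,7].
This gives a 21×11 integer matrix of rank 9; reducing to Smith normal form yields diagonal entries (1,1,1,1,1,1,1,1,1).

∂_3: C_3 → C_2 sends each 3-simplex σ to the alternating sum Σ_i (−1)^i (σ with its i-th vertex removed). For instance
  ∂[1,2,7,8] = [2,7,8] − [1,7,8] + [1,2,8] − [1,2,7],
  ∂[1,2,6,7] = [2,6,7] − [1,6,7] + [1,2,7] − [1,2,6].
This gives a 11×2 integer matrix of rank 2; reducing to Smith normal form yields diagonal entries (1,1).

Computing H_k = (kernel of ∂_k) / (image of ∂_{k+1}):

  H_0: rank C_0 − rank ∂_1 = 10 − 9 = 1, and the invariant factors of ∂_1 are all 1, so H_0 ≅ Z.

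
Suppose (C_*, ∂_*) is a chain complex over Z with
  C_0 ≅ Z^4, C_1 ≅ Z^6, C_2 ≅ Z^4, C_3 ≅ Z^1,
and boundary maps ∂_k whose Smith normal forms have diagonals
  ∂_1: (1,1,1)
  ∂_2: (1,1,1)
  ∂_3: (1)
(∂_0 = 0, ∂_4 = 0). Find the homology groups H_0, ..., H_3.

H_0 = Z,  H_1 = 0,  H_2 = 0,  H_3 = 0.

H_0: b_0 = 4 − 0 − 3 = 1; torsion from ∂_1 factors > 1: none. So H_0 = Z.
H_1: b_1 = 6 − 3 − 3 = 0; torsion from ∂_2 factors > 1: none. So H_1 = 0.
H_2: b_2 = 4 − 3 − 1 = 0; torsion from ∂_3 factors > 1: none. So H_2 = 0.
H_3: b_3 = 1 − 1 − 0 = 0; torsion from ∂_4 factors > 1: none. So H_3 = 0.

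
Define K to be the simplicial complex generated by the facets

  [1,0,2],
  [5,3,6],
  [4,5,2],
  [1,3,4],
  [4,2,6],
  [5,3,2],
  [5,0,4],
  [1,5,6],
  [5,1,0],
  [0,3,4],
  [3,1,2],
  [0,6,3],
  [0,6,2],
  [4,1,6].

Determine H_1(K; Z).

Fix the vertex order 0 < 1 < 2 < 3 < 4 < 5 < 6 and write every simplex with vertices in increasing order. Then dim K = 2 and the simplices of K are:

  0-simplices (7): [0], [1], [2], [3], [4], [5], [6]
  1-simplices (21): [0,1], [0,2], [0,3], [0,4], [0,5], [0,6], [1,2], [1,3], [1,4], [1,5], [1,6], [2,3], [2,4], [2,5], [2,6], [3,4], [3,5], [3,6], [4,5], [4,6], [5,6]
  2-simplices (14): [0,1,2], [0,1,5], [0,2,6], [0,3,4], [0,3,6], [0,4,5], [1,2,3], [1,3,4], [1,4,6], [1,5,6], [2,3,5], [2,4,5], [2,4,6], [3,5,6]

giving chain groups C_0 ≅ Z^7, C_1 ≅ Z^21, C_2 ≅ Z^14.

The boundary map ∂_1: C_1 → C_0 maps an edge to its endpoints' difference, ∂[p,q] = q − p.
The resulting 7×21 matrix has rank 6, and its Smith normal form has invariant factors (1,1,1,1,1,1).

∂_2: C_2 → C_1 maps a triangle to the signed sum of its edges. For instance
  ∂[2,4,5] = [4,5] − [2,5] + [2,4],
  ∂[0,3,6] = [3,6] − [0,6] + [0,3].
As a 21×14 matrix over Z this has rank 13, with invariant factors (1,1,1,1,1,1,1,1,1,1,1,1,1).

Computing H_k = (kernel of ∂_k) / (image of ∂_{k+1}):

  H_1: rank ker ∂_1 − rank ∂_2 = (21 − 6) − 13 = 2, and the invariant factors of ∂_2 are all 1, so H_1 ≅ Z^2.

H_1 = Z^2.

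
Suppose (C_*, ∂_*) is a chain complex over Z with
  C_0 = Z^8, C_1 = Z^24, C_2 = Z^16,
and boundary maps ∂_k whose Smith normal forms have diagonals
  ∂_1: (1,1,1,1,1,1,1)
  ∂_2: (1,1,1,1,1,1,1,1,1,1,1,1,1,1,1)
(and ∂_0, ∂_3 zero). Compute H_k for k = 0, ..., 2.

H_0 ≅ Z,  H_1 ≅ Z^2,  H_2 ≅ Z.

H_0: b_0 = 8 − 0 − 7 = 1; torsion from ∂_1 factors > 1: none. So H_0 ≅ Z.
H_1: b_1 = 24 − 7 − 15 = 2; torsion from ∂_2 factors > 1: none. So H_1 ≅ Z^2.
H_2: b_2 = 16 − 15 − 0 = 1; torsion from ∂_3 factors > 1: none. So H_2 ≅ Z.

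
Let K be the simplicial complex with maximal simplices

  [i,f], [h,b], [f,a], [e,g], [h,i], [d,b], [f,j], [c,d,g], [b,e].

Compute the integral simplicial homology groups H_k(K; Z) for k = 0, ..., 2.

Order the vertices as a < b < c < d < e < f < g < h < i < j. Listing each simplex with vertices in this order, K has dimension 2 with simplices:

  0-simplices (10): a, b, c, d, e, f, g, h, i, j
  1-simplices (11): af, bd, be, bh, cd, cg, dg, eg, fi, fj, hi
  2-simplices (1): cdg

so the chain groups are C_0 ≅ Z^10, C_1 ≅ Z^11, C_2 ≅ Z^1.

∂_1: C_1 → C_0 sends each edge [p,q] (with p < q) to q − p.
As a 10×11 matrix over Z this has rank 9, with invariant factors (1,1,1,1,1,1,1,1,1).

Boundary ∂_2: C_2 → C_1 sends each 2-simplex [p,q,r] to [q,r] − [p,r] + [p,q]. For instance
  ∂cdg = dg − cg + cd.
This gives a 11×1 integer matrix of rank 1; reducing to Smith normal form yields diagonal entries (1).

Now H_k = ker ∂_k / im ∂_{k+1}, so:

  H_0: rank C_0 − rank ∂_1 = 10 − 9 = 1, and the invariant factors of ∂_1 are all 1, so H_0 ≅ Z.
  H_1: rank ker ∂_1 − rank ∂_2 = (11 − 9) − 1 = 1, and the invariant factors of ∂_2 are all 1, so H_1 ≅ Z.
  H_2: rank ker ∂_2 − rank ∂_3 = (1 − 1) − 0 = 0, and there is no ∂_3, so H_2 ≅ 0.

As a check, the Euler characteristic is 10 − 11 + 1 = 0, which agrees with 1 − 1 + 0 = 0.

H_0 ≅ Z,  H_1 ≅ Z,  H_2 = 0.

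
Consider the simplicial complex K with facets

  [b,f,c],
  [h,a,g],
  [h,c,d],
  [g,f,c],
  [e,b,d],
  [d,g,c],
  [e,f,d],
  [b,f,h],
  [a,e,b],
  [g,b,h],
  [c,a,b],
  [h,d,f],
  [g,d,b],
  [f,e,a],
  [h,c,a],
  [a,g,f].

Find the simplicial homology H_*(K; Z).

H_0 = Z,  H_1 = Z^2,  H_2 = Z.

Order the vertices as a < b < c < d < e < f < g < h. Listing each simplex with vertices in this order, K has dimension 2 with simplices:

  0-simplices (8): a, b, c, d, e, f, g, h
  1-simplices (24): ab, ac, ae, af, ag, ah, bc, bd, be, bf, bg, bh, cd, cf, cg, ch, de, df, dg, dh, ef, fg, fh, gh
  2-simplices (16): abc, abe, ach, aef, afg, agh, bcf, bde, bdg, bfh, bgh, cdg, cdh, cfg, def, dfh

Hence C_0 ≅ Z^8, C_1 ≅ Z^24, C_2 ≅ Z^16.

∂_1: C_1 → C_0 maps an edge to its endpoints' difference, ∂[p,q] = q − p. For instance
  ∂af = f − a.
The resulting 8×24 matrix has rank 7, and its Smith normal form has invariant factors (1,1,1,1,1,1,1).

The boundary map ∂_2: C_2 → C_1 maps a triangle to the signed sum of its edges. For instance
  ∂bde = de − be + bd,
  ∂cfg = fg − cg + cf.
The resulting 24×16 matrix has rank 15, and its Smith normal form has invariant factors (1,1,1,1,1,1,1,1,1,1,1,1,1,1,1).

Reading off H_k = ker ∂_k / im ∂_{k+1}:

  H_0: rank C_0 − rank ∂_1 = 8 − 7 = 1, and the invariant factors of ∂_1 are all 1, so H_0 ≅ Z.
  H_1: rank ker ∂_1 − rank ∂_2 = (24 − 7) − 15 = 2, and the invariant factors of ∂_2 are all 1, so H_1 ≅ Z^2.
  H_2: rank ker ∂_2 − rank ∂_3 = (16 − 15) − 0 = 1, and there is no ∂_3, so H_2 ≅ Z.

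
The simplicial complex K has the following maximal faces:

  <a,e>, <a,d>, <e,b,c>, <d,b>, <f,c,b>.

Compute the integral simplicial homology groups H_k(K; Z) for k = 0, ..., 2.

Order the vertices as a < b < c < d < e < f. Listing each simplex with vertices in this order, K has dimension 2 with simplices:

  0-simplices (6): a, b, c, d, e, f
  1-simplices (8): ad, ae, bc, bd, be, bf, ce, cf
  2-simplices (2): bce, bcf

giving chain groups C_0 ≅ Z^6, C_1 ≅ Z^8, C_2 ≅ Z^2.

The boundary map ∂_1: C_1 → C_0 sends each edge [p,q] (with p < q) to q − p. For instance
  ∂ad = d − a.
The 6×8 boundary matrix has rank 5 and Smith normal form diag(1,1,1,1,1).

Boundary ∂_2: C_2 → C_1 sends each 2-simplex [p,q,r] to [q,r] − [p,r] + [p,q]. For instance
  ∂bcf = cf − bf + bc,
  ∂bce = ce − be + bc.
As a 8×2 matrix over Z this has rank 2, with invariant factors (1,1).

Computing H_k = (kernel of ∂_k) / (image of ∂_{k+1}):

  H_0: rank C_0 − rank ∂_1 = 6 − 5 = 1, and the invariant factors of ∂_1 are all 1, so H_0 ≅ Z.
  H_1: rank ker ∂_1 − rank ∂_2 = (8 − 5) − 2 = 1, and the invariant factors of ∂_2 are all 1, so H_1 ≅ Z.
  H_2: rank ker ∂_2 − rank ∂_3 = (2 − 2) − 0 = 0, and there is no ∂_3, so H_2 ≅ 0.

As a check, the Euler characteristic is 6 − 8 + 2 = 0, which agrees with 1 − 1 + 0 = 0.

H_0 = Z,  H_1 = Z,  H_2 = 0.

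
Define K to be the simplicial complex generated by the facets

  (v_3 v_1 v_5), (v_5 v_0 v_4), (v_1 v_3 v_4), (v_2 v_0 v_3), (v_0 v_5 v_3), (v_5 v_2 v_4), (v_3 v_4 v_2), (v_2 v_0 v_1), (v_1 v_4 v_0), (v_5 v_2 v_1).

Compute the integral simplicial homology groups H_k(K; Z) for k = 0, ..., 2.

H_0 = Z,  H_1 = Z_2,  H_2 = 0.

Fix the vertex order v_0 < v_1 < v_2 < v_3 < v_4 < v_5 and write every simplex with vertices in increasing order. Then dim K = 2 and the simplices of K are:

  0-simplices (6): [v_0], [v_1], [v_2], [v_3], [v_4], [v_5]
  1-simplices (15): (15 of them)
  2-simplices (10): [v_0,v_1,v_2], [v_0,v_1,v_4], [v_0,v_2,v_3], [v_0,v_3,v_5], [v_0,v_4,v_5], [v_1,v_2,v_5], [v_1,v_3,v_4], [v_1,v_3,v_5], [v_2,v_3,v_4], [v_2,v_4,v_5]

giving chain groups C_0 ≅ Z^6, C_1 ≅ Z^15, C_2 ≅ Z^10.

Boundary ∂_1: C_1 → C_0 maps an edge to its endpoints' difference, ∂[p,q] = q − p.
As a 6×15 matrix over Z this has rank 5, with invariant factors (1,1,1,1,1).

Boundary ∂_2: C_2 → C_1 maps a triangle to the signed sum of its edges. For instance
  ∂[v_1,v_3,v_5] = [v_3,v_5] − [v_1,v_5] + [v_1,v_3],
  ∂[v_0,v_1,v_4] = [v_1,v_4] − [v_0,v_4] + [v_0,v_1].
The 15×10 boundary matrix has rank 10 and Smith normal form diag(1,1,1,1,1,1,1,1,1,2).

From H_k ≅ ker(∂_k) / im(∂_{k+1}) we obtain:

  H_0: rank C_0 − rank ∂_1 = 6 − 5 = 1, and the invariant factors of ∂_1 are all 1, so H_0 = Z.
  H_1: rank ker ∂_1 − rank ∂_2 = (15 − 5) − 10 = 0, and ∂_2 has invariant factor 2 > 1, so H_1 = Z_2.
  H_2: rank ker ∂_2 − rank ∂_3 = (10 − 10) − 0 = 0, and there is no ∂_3, so H_2 = 0.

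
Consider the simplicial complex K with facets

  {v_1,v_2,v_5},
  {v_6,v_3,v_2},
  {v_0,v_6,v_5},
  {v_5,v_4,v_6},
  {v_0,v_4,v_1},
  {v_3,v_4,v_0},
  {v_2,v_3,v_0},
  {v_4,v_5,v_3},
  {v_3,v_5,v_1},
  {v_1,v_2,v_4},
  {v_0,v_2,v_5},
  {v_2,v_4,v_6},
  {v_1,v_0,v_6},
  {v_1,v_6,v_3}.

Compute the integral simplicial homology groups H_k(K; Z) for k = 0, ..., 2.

H_0 = Z,  H_1 = Z^2,  H_2 = Z.

Fix the vertex order v_0 < v_1 < v_2 < v_3 < v_4 < v_5 < v_6 and write every simplex with vertices in increasing order. Then dim K = 2 and the simplices of K are:

  0-simplices (7): [v_0], [v_1], [v_2], [v_3], [v_4], [v_5], [v_6]
  1-simplices (21): (21 of them)
  2-simplices (14): (14 of them)

giving chain groups C_0 ≅ Z^7, C_1 ≅ Z^21, C_2 ≅ Z^14.

The boundary map ∂_1: C_1 → C_0 is given by ∂[p,q] = [q] − [p].
This gives a 7×21 integer matrix of rank 6; reducing to Smith normal form yields diagonal entries (1,1,1,1,1,1).

∂_2: C_2 → C_1 acts by ∂[p,q,r] = [q,r] − [p,r] + [p,q]. For instance
  ∂[v_0,v_1,v_4] = [v_1,v_4] − [v_0,v_4] + [v_0,v_1],
  ∂[v_2,v_4,v_6] = [v_4,v_6] − [v_2,v_6] + [v_2,v_4].
As a 21×14 matrix over Z this has rank 13, with invariant factors (1,1,1,1,1,1,1,1,1,1,1,1,1).

Now H_k = ker ∂_k / im ∂_{k+1}, so:

  H_0: rank C_0 − rank ∂_1 = 7 − 6 = 1, and the invariant factors of ∂_1 are all 1, so H_0 ≅ Z.
  H_1: rank ker ∂_1 − rank ∂_2 = (21 − 6) − 13 = 2, and the invariant factors of ∂_2 are all 1, so H_1 ≅ Z^2.
  H_2: rank ker ∂_2 − rank ∂_3 = (14 − 13) − 0 = 1, and there is no ∂_3, so H_2 ≅ Z.

As a check, the Euler characteristic is 7 − 21 + 14 = 0, which agrees with 1 − 2 + 1 = 0.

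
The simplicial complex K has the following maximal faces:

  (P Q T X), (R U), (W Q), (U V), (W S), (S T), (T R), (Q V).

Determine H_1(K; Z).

Take the total order P < Q < R < S < T < U < V < W < X on the vertex set. Then K (dimension 3) consists of the simplices:

  0-simplices (9): P, Q, R, S, T, U, V, W, X
  1-simplices (13): PQ, PT, PX, QT, QV, QW, QX, RT, RU, ST, SW, TX, UV
  2-simplices (4): PQT, PQX, PTX, QTX
  3-simplices (1): PQTX

so the chain groups are C_0 ≅ Z^9, C_1 ≅ Z^13, C_2 ≅ Z^4, C_3 ≅ Z^1.

Boundary ∂_1: C_1 → C_0 maps an edge to its endpoints' difference, ∂[p,q] = q − p.
As a 9×13 matrix over Z this has rank 8, with invariant factors (1,1,1,1,1,1,1,1).

∂_2: C_2 → C_1 maps a triangle to the signed sum of its edges. For instance
  ∂PQT = QT − PT + PQ,
  ∂PQX = QX − PX + PQ.
As a 13×4 matrix over Z this has rank 3, with invariant factors (1,1,1).

The boundary map ∂_3: C_3 → C_2 sends each 3-simplex σ to the alternating sum Σ_i (−1)^i (σ with its i-th vertex removed). For instance
  ∂PQTX = QTX − PTX + PQX − PQT.
The 4×1 boundary matrix has rank 1 and Smith normal form diag(1).

Computing H_k = (kernel of ∂_k) / (image of ∂_{k+1}):

  H_1: rank ker ∂_1 − rank ∂_2 = (13 − 8) − 3 = 2, and the invariant factors of ∂_2 are all 1, so H_1 = Z^2.

H_1 ≅ Z^2.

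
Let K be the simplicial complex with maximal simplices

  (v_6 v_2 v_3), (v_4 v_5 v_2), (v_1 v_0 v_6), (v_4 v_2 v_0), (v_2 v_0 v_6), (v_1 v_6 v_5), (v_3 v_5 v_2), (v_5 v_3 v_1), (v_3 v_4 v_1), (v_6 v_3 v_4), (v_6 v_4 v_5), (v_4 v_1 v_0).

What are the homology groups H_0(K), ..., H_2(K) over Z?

H_0 ≅ Z,  H_1 ≅ Z/2,  H_2 = 0.

We work with the vertex ordering v_0 < v_1 < v_2 < v_3 < v_4 < v_5 < v_6. The simplices of K, each written with vertices in increasing order, are:

  0-simplices (7): [v_0], [v_1], [v_2], [v_3], [v_4], [v_5], [v_6]
  1-simplices (18): (18 of them)
  2-simplices (12): (12 of them)

so the chain groups are C_0 ≅ Z^7, C_1 ≅ Z^18, C_2 ≅ Z^12.

Boundary ∂_1: C_1 → C_0 is given by ∂[p,q] = [q] − [p]. For instance
  ∂[v_3,v_6] = [v_6] − [v_3].
This gives a 7×18 integer matrix of rank 6; reducing to Smith normal form yields diagonal entries (1,1,1,1,1,1).

Boundary ∂_2: C_2 → C_1 acts by ∂[p,q,r] = [q,r] − [p,r] + [p,q]. For instance
  ∂[v_4,v_5,v_6] = [v_5,v_6] − [v_4,v_6] + [v_4,v_5],
  ∂[v_0,v_2,v_4] = [v_2,v_4] − [v_0,v_4] + [v_0,v_2].
The 18×12 boundary matrix has rank 12 and Smith normal form diag(1,1,1,1,1,1,1,1,1,1,1,2).

Computing H_k = (kernel of ∂_k) / (image of ∂_{k+1}):

  H_0: rank C_0 − rank ∂_1 = 7 − 6 = 1, and the invariant factors of ∂_1 are all 1, so H_0 = Z.
  H_1: rank ker ∂_1 − rank ∂_2 = (18 − 6) − 12 = 0, and ∂_2 has invariant factor 2 > 1, so H_1 = Z/2.
  H_2: rank ker ∂_2 − rank ∂_3 = (12 − 12) − 0 = 0, and there is no ∂_3, so H_2 = 0.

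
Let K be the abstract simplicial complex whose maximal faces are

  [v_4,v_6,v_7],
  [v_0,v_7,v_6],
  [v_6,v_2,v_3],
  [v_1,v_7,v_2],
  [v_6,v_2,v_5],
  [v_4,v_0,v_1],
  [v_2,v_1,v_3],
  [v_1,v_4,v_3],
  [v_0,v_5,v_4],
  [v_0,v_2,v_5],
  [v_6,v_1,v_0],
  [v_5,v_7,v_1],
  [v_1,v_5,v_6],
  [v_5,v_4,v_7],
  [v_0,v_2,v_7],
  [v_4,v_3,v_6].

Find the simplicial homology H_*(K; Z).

H_0 ≅ Z,  H_1 ≅ Z^2,  H_2 ≅ Z.

Take the total order v_0 < v_1 < v_2 < v_3 < v_4 < v_5 < v_6 < v_7 on the vertex set. Then K (dimension 2) consists of the simplices:

  0-simplices (8): [v_0], [v_1], [v_2], [v_3], [v_4], [v_5], [v_6], [v_7]
  1-simplices (24): (24 of them)
  2-simplices (16): (16 of them)

Hence C_0 ≅ Z^8, C_1 ≅ Z^24, C_2 ≅ Z^16.

The boundary map ∂_1: C_1 → C_0 sends each edge [p,q] (with p < q) to q − p. For instance
  ∂[v_0,v_2] = [v_2] − [v_0].
The 8×24 boundary matrix has rank 7 and Smith normal form diag(1,1,1,1,1,1,1).

Boundary ∂_2: C_2 → C_1 acts by ∂[p,q,r] = [q,r] − [p,r] + [p,q]. For instance
  ∂[v_3,v_4,v_6] = [v_4,v_6] − [v_3,v_6] + [v_3,v_4],
  ∂[v_1,v_3,v_4] = [v_3,v_4] − [v_1,v_4] + [v_1,v_3].
As a 24×16 matrix over Z this has rank 15, with invariant factors (1,1,1,1,1,1,1,1,1,1,1,1,1,1,1).

From H_k ≅ ker(∂_k) / im(∂_{k+1}) we obtain:

  H_0: rank C_0 − rank ∂_1 = 8 − 7 = 1, and the invariant factors of ∂_1 are all 1, so H_0 ≅ Z.
  H_1: rank ker ∂_1 − rank ∂_2 = (24 − 7) − 15 = 2, and the invariant factors of ∂_2 are all 1, so H_1 ≅ Z^2.
  H_2: rank ker ∂_2 − rank ∂_3 = (16 − 15) − 0 = 1, and there is no ∂_3, so H_2 ≅ Z.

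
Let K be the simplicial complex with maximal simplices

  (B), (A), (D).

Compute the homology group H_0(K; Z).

K has 3 vertices.
rank ∂_0 = 0, rank ∂_1 = 0 ⇒ b_0 = 3 − 0 − 0 = 3. So H_0 = Z^3.

H_0 = Z^3.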